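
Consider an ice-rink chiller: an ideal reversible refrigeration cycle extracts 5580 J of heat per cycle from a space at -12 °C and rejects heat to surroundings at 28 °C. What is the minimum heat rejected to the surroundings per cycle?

Q_H ≈ 6430 J

T_H = 28 °C → 28 + 273.15 = 301.15 K.
T_C = -12 °C → -12 + 273.15 = 261.15 K.
For a reversible cycle Q_H/Q_C = T_H/T_C, so Q_H = Q_C·T_H/T_C = 5580 × 301.15/261.15 = 6430 J.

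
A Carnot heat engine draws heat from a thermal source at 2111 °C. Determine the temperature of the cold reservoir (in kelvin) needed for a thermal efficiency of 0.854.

T_H = 2111 °C → 2111 + 273.15 = 2384.15 K.
From η = 1 − T_C/T_H, T_C = T_H·(1 − η) = 2384.15 × (1 − 0.854) = 348 K.

T_C ≈ 348 K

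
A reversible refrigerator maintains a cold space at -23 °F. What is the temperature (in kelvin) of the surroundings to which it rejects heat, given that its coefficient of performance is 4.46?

T_C = -23 °F → (-23 − 32) × 5/9 = -30.56 °C = 242.59 K.
COP_R = T_C/(T_H − T_C) ⇒ T_H = T_C·(1 + 1/COP_R) = 242.59 × (1 + 1/4.46) = 297.0 K.

T_H ≈ 297.0 K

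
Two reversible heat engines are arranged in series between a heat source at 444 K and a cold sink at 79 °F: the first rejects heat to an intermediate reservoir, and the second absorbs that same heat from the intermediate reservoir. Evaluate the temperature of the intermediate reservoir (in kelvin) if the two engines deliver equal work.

T_m ≈ 372 K

T_C = 79 °F → (79 − 32) × 5/9 = 26.11 °C = 299.26 K.
For reversible stages Q_m = Q_H·(T_m/T_H). Setting W₁ = Q_H(1 − T_m/T_H) equal to W₂ = Q_m(1 − T_C/T_m) = Q_H·(T_m − T_C)/T_H gives T_H − T_m = T_m − T_C, so T_m = (T_H + T_C)/2 = (444.00 + 299.26)/2 = 372 K.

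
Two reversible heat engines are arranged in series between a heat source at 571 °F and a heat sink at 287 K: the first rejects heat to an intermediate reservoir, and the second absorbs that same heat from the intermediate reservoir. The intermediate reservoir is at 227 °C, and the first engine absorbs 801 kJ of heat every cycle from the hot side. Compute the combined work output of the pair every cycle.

W_total ≈ 399.5 kJ

T_H = 571 °F → (571 − 32) × 5/9 = 299.44 °C = 572.59 K.
Two reversible stages in series are equivalent to a single Carnot engine between T_H and T_C, so η_total = 1 − T_C/T_H = 1 − 287.00/572.59 = 0.4988.
W_total = η_total · Q_H = 0.4988 × 801 = 399.5 kJ.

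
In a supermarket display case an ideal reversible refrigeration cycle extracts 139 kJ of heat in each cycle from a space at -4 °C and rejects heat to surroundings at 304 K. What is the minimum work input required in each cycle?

T_C = -4 °C → -4 + 273.15 = 269.15 K.
Carnot COP: COP_R = T_C/(T_H − T_C) = 269.15/34.85 = 7.7231.
W = Q_C/COP_R = 139/7.7231 = 18.0 kJ.

W_in ≈ 18.0 kJ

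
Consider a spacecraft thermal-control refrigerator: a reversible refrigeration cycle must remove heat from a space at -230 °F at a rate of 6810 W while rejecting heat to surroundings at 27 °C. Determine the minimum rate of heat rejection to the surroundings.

T_H = 27 °C → 27 + 273.15 = 300.15 K.
T_C = -230 °F → (-230 − 32) × 5/9 = -145.56 °C = 127.59 K.
For a reversible cycle Q_H/Q_C = T_H/T_C, so Q_H = Q_C·T_H/T_C = 6810 × 300.15/127.59 = 16000 W.

Q̇_H ≈ 16000 W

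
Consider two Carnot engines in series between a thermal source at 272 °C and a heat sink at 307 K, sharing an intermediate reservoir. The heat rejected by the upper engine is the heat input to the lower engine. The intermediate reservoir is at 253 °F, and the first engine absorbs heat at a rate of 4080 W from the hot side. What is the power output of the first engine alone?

T_H = 272 °C → 272 + 273.15 = 545.15 K.
T_m = 253 °F → (253 − 32) × 5/9 = 122.78 °C = 395.93 K.
First-stage efficiency η₁ = 1 − T_m/T_H = 1 − 395.93/545.15 = 0.2737.
W₁ = η₁·Q_H = 0.2737 × 4080 = 1117 W.

Ẇ₁ ≈ 1117 W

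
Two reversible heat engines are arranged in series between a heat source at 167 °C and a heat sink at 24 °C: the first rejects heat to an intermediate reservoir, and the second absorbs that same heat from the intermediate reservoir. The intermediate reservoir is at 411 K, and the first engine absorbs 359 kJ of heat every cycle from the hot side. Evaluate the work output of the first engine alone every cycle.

T_H = 167 °C → 167 + 273.15 = 440.15 K.
T_C = 24 °C → 24 + 273.15 = 297.15 K.
First-stage efficiency η₁ = 1 − T_m/T_H = 1 − 411.00/440.15 = 0.0662.
W₁ = η₁·Q_H = 0.0662 × 359 = 23.8 kJ.

W₁ ≈ 23.8 kJ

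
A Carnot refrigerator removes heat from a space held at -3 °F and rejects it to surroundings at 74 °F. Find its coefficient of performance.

T_H = 74 °F → (74 − 32) × 5/9 = 23.33 °C = 296.48 K.
T_C = -3 °F → (-3 − 32) × 5/9 = -19.44 °C = 253.71 K.
COP_R = T_C/(T_H − T_C) = 253.71/(296.48 − 253.71) = 5.93.

COP_R ≈ 5.93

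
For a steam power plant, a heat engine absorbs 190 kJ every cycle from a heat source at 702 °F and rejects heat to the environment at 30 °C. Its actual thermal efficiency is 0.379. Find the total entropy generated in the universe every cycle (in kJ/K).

T_H = 702 °F → (702 − 32) × 5/9 = 372.22 °C = 645.37 K.
T_C = 30 °C → 30 + 273.15 = 303.15 K.
W = η·Q_H = 0.379 × 190 = 72.01 kJ, so Q_C = Q_H − W = 118.0 kJ.
Entropy balance on the reservoirs: −Q_H/T_H = -0.2944 kJ/K, +Q_C/T_C = 0.3892 kJ/K.
ΔS_univ = −Q_H/T_H + Q_C/T_C = 0.09481 kJ/K (> 0, since η = 0.379 < η_Carnot = 0.530).

ΔS_univ ≈ 0.09481 kJ/K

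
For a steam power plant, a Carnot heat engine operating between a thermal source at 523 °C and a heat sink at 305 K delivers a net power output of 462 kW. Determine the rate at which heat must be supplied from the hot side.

T_H = 523 °C → 523 + 273.15 = 796.15 K.
The Carnot efficiency is η = 1 − T_C/T_H = 1 − 305.00/796.15 = 0.6169.
Q_H = W/η = 462/0.6169 = 749 kW.

Q̇_H ≈ 749 kW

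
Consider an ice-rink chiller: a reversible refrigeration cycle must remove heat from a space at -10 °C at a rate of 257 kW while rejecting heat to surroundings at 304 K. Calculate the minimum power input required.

Ẇ_in ≈ 39.9 kW

T_C = -10 °C → -10 + 273.15 = 263.15 K.
Carnot COP: COP_R = T_C/(T_H − T_C) = 263.15/40.85 = 6.4419.
W = Q_C/COP_R = 257/6.4419 = 39.9 kW.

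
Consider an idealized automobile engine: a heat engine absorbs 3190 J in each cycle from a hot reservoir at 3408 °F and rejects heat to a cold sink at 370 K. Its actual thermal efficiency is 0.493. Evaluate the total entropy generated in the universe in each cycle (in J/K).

T_H = 3408 °F → (3408 − 32) × 5/9 = 1875.56 °C = 2148.71 K.
W = η·Q_H = 0.493 × 3190 = 1573 J, so Q_C = Q_H − W = 1617 J.
The hot reservoir loses entropy Q_H/T_H = 3190/2148.71 = 1.485 J/K; the cold reservoir gains Q_C/T_C = 1617/370.00 = 4.371 J/K.
ΔS_univ = −Q_H/T_H + Q_C/T_C = 2.89 J/K (> 0, since η = 0.493 < η_Carnot = 0.828).

ΔS_univ ≈ 2.89 J/K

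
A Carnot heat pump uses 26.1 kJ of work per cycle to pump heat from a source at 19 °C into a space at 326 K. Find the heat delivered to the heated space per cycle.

T_C = 19 °C → 19 + 273.15 = 292.15 K.
The Carnot heat-pump COP is COP_HP = T_H/(T_H − T_C) = 326.00/33.85 = 9.6307.
Q_H = COP_HP · W = 9.6307 × 26.1 = 251.4 kJ.

Q_H ≈ 251.4 kJ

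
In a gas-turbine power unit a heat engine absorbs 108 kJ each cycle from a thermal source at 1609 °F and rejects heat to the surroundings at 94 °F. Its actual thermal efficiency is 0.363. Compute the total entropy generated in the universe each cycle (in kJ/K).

T_H = 1609 °F → (1609 − 32) × 5/9 = 876.11 °C = 1149.26 K.
T_C = 94 °F → (94 − 32) × 5/9 = 34.44 °C = 307.59 K.
W = η·Q_H = 0.363 × 108 = 39.20 kJ, so Q_C = Q_H − W = 68.80 kJ.
Entropy balance on the reservoirs: −Q_H/T_H = -0.09397 kJ/K, +Q_C/T_C = 0.2237 kJ/K.
ΔS_univ = −Q_H/T_H + Q_C/T_C = 0.130 kJ/K (> 0, since η = 0.363 < η_Carnot = 0.732).

ΔS_univ ≈ 0.130 kJ/K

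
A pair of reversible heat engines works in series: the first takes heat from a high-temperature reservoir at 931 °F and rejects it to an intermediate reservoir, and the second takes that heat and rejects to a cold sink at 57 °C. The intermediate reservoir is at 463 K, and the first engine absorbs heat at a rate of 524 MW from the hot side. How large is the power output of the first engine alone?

T_H = 931 °F → (931 − 32) × 5/9 = 499.44 °C = 772.59 K.
T_C = 57 °C → 57 + 273.15 = 330.15 K.
First-stage efficiency η₁ = 1 − T_m/T_H = 1 − 463.00/772.59 = 0.4007.
W₁ = η₁·Q_H = 0.4007 × 524 = 210 MW.

Ẇ₁ ≈ 210 MW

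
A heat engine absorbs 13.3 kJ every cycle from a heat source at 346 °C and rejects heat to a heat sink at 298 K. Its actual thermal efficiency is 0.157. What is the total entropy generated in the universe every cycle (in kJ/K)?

T_H = 346 °C → 346 + 273.15 = 619.15 K.
W = η·Q_H = 0.157 × 13.3 = 2.088 kJ, so Q_C = Q_H − W = 11.21 kJ.
Entropy balance on the reservoirs: −Q_H/T_H = -0.02148 kJ/K, +Q_C/T_C = 0.03762 kJ/K.
ΔS_univ = −Q_H/T_H + Q_C/T_C = 0.01614 kJ/K (> 0, since η = 0.157 < η_Carnot = 0.519).

ΔS_univ ≈ 0.01614 kJ/K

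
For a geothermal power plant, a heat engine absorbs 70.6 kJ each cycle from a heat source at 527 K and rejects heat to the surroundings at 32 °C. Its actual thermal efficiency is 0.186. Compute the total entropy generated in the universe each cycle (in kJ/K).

ΔS_univ ≈ 0.0544 kJ/K

T_C = 32 °C → 32 + 273.15 = 305.15 K.
W = η·Q_H = 0.186 × 70.6 = 13.13 kJ, so Q_C = Q_H − W = 57.47 kJ.
Reservoir entropy changes: ΔS_H = −Q_H/T_H = −70.6/527.00 = -0.1340 kJ/K and ΔS_C = +Q_C/T_C = 57.47/305.15 = 0.1883 kJ/K.
ΔS_univ = −Q_H/T_H + Q_C/T_C = 0.0544 kJ/K (> 0, since η = 0.186 < η_Carnot = 0.421).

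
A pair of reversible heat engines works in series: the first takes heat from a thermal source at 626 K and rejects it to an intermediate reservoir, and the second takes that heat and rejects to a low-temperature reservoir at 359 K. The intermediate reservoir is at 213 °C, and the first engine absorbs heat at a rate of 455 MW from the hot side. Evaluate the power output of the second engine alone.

T_m = 213 °C → 213 + 273.15 = 486.15 K.
Heat entering the second stage: Q_m = Q_H·(T_m/T_H) = 455 × 486.15/626.00 = 353.4 MW.
Second-stage efficiency η₂ = 1 − T_C/T_m = 1 − 359.00/486.15 = 0.2615, so W₂ = η₂·Q_m = 92.42 MW.

Ẇ₂ ≈ 92.42 MW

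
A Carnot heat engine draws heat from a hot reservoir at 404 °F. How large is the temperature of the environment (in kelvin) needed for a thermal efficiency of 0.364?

T_H = 404 °F → (404 − 32) × 5/9 = 206.67 °C = 479.82 K.
From η = 1 − T_C/T_H, T_C = T_H·(1 − η) = 479.82 × (1 − 0.364) = 305 K.

T_C ≈ 305 K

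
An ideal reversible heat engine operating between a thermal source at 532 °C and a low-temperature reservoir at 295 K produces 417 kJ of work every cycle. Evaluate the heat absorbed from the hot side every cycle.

T_H = 532 °C → 532 + 273.15 = 805.15 K.
η_rev = 1 − T_C/T_H = 1 − 295.00/805.15 = 0.6336.
Q_H = W/η = 417/0.6336 = 658 kJ.

Q_H ≈ 658 kJ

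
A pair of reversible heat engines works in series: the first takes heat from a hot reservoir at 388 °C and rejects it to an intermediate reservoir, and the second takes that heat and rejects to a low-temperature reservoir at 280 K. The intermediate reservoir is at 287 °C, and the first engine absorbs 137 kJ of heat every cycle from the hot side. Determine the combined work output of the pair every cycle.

T_H = 388 °C → 388 + 273.15 = 661.15 K.
Two reversible stages in series are equivalent to a single Carnot engine between T_H and T_C, so η_total = 1 − T_C/T_H = 1 − 280.00/661.15 = 0.5765.
W_total = η_total · Q_H = 0.5765 × 137 = 79.0 kJ.

W_total ≈ 79.0 kJ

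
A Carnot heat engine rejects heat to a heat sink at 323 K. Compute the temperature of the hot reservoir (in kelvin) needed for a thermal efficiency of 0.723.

From η = 1 − T_C/T_H, solving for T_H gives T_H = T_C/(1 − η) = 323.00/(1 − 0.723) = 1170 K.

T_H ≈ 1170 K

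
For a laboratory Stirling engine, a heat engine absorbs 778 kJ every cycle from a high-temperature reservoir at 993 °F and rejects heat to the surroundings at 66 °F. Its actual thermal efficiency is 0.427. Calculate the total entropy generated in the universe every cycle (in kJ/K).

ΔS_univ ≈ 0.562 kJ/K

T_H = 993 °F → (993 − 32) × 5/9 = 533.89 °C = 807.04 K.
T_C = 66 °F → (66 − 32) × 5/9 = 18.89 °C = 292.04 K.
W = η·Q_H = 0.427 × 778 = 332.2 kJ, so Q_C = Q_H − W = 445.8 kJ.
Reservoir entropy changes: ΔS_H = −Q_H/T_H = −778/807.04 = -0.9640 kJ/K and ΔS_C = +Q_C/T_C = 445.8/292.04 = 1.526 kJ/K.
ΔS_univ = −Q_H/T_H + Q_C/T_C = 0.562 kJ/K (> 0, since η = 0.427 < η_Carnot = 0.638).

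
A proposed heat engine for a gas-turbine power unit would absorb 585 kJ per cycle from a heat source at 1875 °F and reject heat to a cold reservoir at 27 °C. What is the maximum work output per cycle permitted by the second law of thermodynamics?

T_H = 1875 °F → (1875 − 32) × 5/9 = 1023.89 °C = 1297.04 K.
T_C = 27 °C → 27 + 273.15 = 300.15 K.
The second-law ceiling is the Carnot efficiency, η_max = 1 − T_C/T_H = 1 − 300.15/1297.04 = 0.7686.
W_max = η_max · Q_H = 0.7686 × 585 = 450 kJ.

W_max ≈ 450 kJ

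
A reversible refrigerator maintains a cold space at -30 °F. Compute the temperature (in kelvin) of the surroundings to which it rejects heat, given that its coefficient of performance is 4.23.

T_H ≈ 295 K

T_C = -30 °F → (-30 − 32) × 5/9 = -34.44 °C = 238.71 K.
COP_R = T_C/(T_H − T_C) ⇒ T_H = T_C·(1 + 1/COP_R) = 238.71 × (1 + 1/4.23) = 295 K.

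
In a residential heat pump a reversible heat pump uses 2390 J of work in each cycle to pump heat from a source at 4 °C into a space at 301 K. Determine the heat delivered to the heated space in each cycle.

Q_H ≈ 30200 J

T_C = 4 °C → 4 + 273.15 = 277.15 K.
For a reversible heat pump, COP_HP = T_H/(T_H − T_C) = 301.00/23.85 = 12.6205.
Q_H = COP_HP · W = 12.6205 × 2390 = 30200 J.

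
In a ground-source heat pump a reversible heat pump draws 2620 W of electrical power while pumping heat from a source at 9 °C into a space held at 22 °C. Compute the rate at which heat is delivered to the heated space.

T_H = 22 °C → 22 + 273.15 = 295.15 K.
T_C = 9 °C → 9 + 273.15 = 282.15 K.
Reversible heating COP: COP_HP = T_H/(T_H − T_C) = 295.15/13.00 = 22.7038.
Q_H = COP_HP · W = 22.7038 × 2620 = 59500 W.

Q̇_H ≈ 59500 W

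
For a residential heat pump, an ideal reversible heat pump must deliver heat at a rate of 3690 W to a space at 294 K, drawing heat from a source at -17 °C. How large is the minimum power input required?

Ẇ_in ≈ 475 W

T_C = -17 °C → -17 + 273.15 = 256.15 K.
The Carnot heat-pump COP is COP_HP = T_H/(T_H − T_C) = 294.00/37.85 = 7.7675.
W = Q_H/COP_HP = 3690/7.7675 = 475 W.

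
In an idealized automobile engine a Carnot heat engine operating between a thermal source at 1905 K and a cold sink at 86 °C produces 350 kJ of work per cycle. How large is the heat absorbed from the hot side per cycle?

Q_H ≈ 431 kJ

T_C = 86 °C → 86 + 273.15 = 359.15 K.
For a reversible engine, η = 1 − T_C/T_H = 1 − 359.15/1905.00 = 0.8115.
Q_H = W/η = 350/0.8115 = 431 kJ.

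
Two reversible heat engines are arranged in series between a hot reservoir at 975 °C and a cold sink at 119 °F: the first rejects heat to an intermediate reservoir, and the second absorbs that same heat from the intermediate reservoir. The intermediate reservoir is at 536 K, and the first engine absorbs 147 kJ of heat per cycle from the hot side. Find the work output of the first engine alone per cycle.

W₁ ≈ 83.9 kJ

T_H = 975 °C → 975 + 273.15 = 1248.15 K.
T_C = 119 °F → (119 − 32) × 5/9 = 48.33 °C = 321.48 K.
First-stage efficiency η₁ = 1 − T_m/T_H = 1 − 536.00/1248.15 = 0.5706.
W₁ = η₁·Q_H = 0.5706 × 147 = 83.9 kJ.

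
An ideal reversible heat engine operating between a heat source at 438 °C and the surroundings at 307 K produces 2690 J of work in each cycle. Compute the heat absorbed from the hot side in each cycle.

T_H = 438 °C → 438 + 273.15 = 711.15 K.
For a reversible engine, η = 1 − T_C/T_H = 1 − 307.00/711.15 = 0.5683.
Q_H = W/η = 2690/0.5683 = 4733 J.

Q_H ≈ 4733 J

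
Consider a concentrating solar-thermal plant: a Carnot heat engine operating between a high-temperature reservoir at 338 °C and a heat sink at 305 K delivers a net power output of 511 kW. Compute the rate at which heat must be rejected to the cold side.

Q̇_C ≈ 509.1 kW

T_H = 338 °C → 338 + 273.15 = 611.15 K.
Since the cycle is reversible, η = 1 − T_C/T_H = 1 − 305.00/611.15 = 0.5009.
Since Q_C/Q_H = T_C/T_H and Q_H = W/η, Q_C = W·T_C/(T_H − T_C) = 511 × 305.00/306.15 = 509.1 kW.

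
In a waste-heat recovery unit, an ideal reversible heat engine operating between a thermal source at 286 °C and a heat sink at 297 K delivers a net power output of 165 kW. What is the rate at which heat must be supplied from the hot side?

Q̇_H ≈ 352 kW

T_H = 286 °C → 286 + 273.15 = 559.15 K.
For a reversible engine, η = 1 − T_C/T_H = 1 − 297.00/559.15 = 0.4688.
Q_H = W/η = 165/0.4688 = 352 kW.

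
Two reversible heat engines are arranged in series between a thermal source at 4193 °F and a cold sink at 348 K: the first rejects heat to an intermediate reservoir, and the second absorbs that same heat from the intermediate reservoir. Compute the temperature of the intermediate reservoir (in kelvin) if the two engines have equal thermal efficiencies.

T_m ≈ 948.4 K

T_H = 4193 °F → (4193 − 32) × 5/9 = 2311.67 °C = 2584.82 K.
Equal efficiencies require 1 − T_m/T_H = 1 − T_C/T_m, i.e. T_m/T_H = T_C/T_m, so T_m = √(T_H·T_C) = √(2584.82 × 348.00) = 948.4 K.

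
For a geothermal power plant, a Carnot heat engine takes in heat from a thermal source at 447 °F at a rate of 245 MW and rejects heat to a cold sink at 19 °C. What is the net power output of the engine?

Ẇ ≈ 103 MW

T_H = 447 °F → (447 − 32) × 5/9 = 230.56 °C = 503.71 K.
T_C = 19 °C → 19 + 273.15 = 292.15 K.
The Carnot efficiency is η = 1 − T_C/T_H = 1 − 292.15/503.71 = 0.4200.
W = η·Q_H = 0.4200 × 245 = 103 MW.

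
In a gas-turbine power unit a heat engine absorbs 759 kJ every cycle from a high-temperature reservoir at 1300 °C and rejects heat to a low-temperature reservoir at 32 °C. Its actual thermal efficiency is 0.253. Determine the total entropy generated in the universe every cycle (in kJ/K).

ΔS_univ ≈ 1.38 kJ/K

T_H = 1300 °C → 1300 + 273.15 = 1573.15 K.
T_C = 32 °C → 32 + 273.15 = 305.15 K.
W = η·Q_H = 0.253 × 759 = 192.0 kJ, so Q_C = Q_H − W = 567.0 kJ.
Reservoir entropy changes: ΔS_H = −Q_H/T_H = −759/1573.15 = -0.4825 kJ/K and ΔS_C = +Q_C/T_C = 567.0/305.15 = 1.858 kJ/K.
ΔS_univ = −Q_H/T_H + Q_C/T_C = 1.38 kJ/K (> 0, since η = 0.253 < η_Carnot = 0.806).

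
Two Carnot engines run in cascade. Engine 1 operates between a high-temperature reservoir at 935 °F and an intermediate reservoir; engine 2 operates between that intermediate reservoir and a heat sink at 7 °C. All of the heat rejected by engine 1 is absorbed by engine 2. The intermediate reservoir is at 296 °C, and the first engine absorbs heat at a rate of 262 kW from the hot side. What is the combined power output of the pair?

T_H = 935 °F → (935 − 32) × 5/9 = 501.67 °C = 774.82 K.
T_C = 7 °C → 7 + 273.15 = 280.15 K.
Two reversible stages in series are equivalent to a single Carnot engine between T_H and T_C, so η_total = 1 − T_C/T_H = 1 − 280.15/774.82 = 0.6384.
W_total = η_total · Q_H = 0.6384 × 262 = 167.3 kW.

Ẇ_total ≈ 167.3 kW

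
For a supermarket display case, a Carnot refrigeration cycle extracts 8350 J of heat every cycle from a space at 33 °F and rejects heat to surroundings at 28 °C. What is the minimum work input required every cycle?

T_H = 28 °C → 28 + 273.15 = 301.15 K.
T_C = 33 °F → (33 − 32) × 5/9 = 0.56 °C = 273.71 K.
COP_R = T_C/(T_H − T_C) = 273.71/27.44 = 9.9731.
W = Q_C/COP_R = 8350/9.9731 = 837 J.

W_in ≈ 837 J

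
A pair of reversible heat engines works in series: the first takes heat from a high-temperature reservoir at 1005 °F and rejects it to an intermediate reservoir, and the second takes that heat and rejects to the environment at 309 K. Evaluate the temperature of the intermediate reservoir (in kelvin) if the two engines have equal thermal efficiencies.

T_m ≈ 501 K

T_H = 1005 °F → (1005 − 32) × 5/9 = 540.56 °C = 813.71 K.
Equal efficiencies require 1 − T_m/T_H = 1 − T_C/T_m, i.e. T_m/T_H = T_C/T_m, so T_m = √(T_H·T_C) = √(813.71 × 309.00) = 501 K.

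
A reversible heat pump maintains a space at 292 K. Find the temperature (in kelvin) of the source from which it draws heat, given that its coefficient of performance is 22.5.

T_C ≈ 279 K

COP_HP = T_H/(T_H − T_C) ⇒ T_C = T_H·(COP_HP − 1)/COP_HP = 292.00 × (22.5 − 1)/22.5 = 279 K.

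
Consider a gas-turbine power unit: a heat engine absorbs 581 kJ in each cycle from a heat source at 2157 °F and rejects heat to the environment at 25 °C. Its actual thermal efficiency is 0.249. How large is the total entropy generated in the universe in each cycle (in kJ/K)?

T_H = 2157 °F → (2157 − 32) × 5/9 = 1180.56 °C = 1453.71 K.
T_C = 25 °C → 25 + 273.15 = 298.15 K.
W = η·Q_H = 0.249 × 581 = 144.7 kJ, so Q_C = Q_H − W = 436.3 kJ.
The hot reservoir loses entropy Q_H/T_H = 581/1453.71 = 0.3997 kJ/K; the cold reservoir gains Q_C/T_C = 436.3/298.15 = 1.463 kJ/K.
ΔS_univ = −Q_H/T_H + Q_C/T_C = 1.06 kJ/K (> 0, since η = 0.249 < η_Carnot = 0.795).

ΔS_univ ≈ 1.06 kJ/K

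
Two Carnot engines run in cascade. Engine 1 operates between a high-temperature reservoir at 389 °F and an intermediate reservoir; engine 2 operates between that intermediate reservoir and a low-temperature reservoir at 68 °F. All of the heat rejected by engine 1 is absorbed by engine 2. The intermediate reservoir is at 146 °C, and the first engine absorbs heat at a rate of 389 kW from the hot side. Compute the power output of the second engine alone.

Ẇ₂ ≈ 104 kW

T_H = 389 °F → (389 − 32) × 5/9 = 198.33 °C = 471.48 K.
T_C = 68 °F → (68 − 32) × 5/9 = 20.00 °C = 293.15 K.
T_m = 146 °C → 146 + 273.15 = 419.15 K.
Heat entering the second stage: Q_m = Q_H·(T_m/T_H) = 389 × 419.15/471.48 = 346 kW.
Second-stage efficiency η₂ = 1 − T_C/T_m = 1 − 293.15/419.15 = 0.3006, so W₂ = η₂·Q_m = 104 kW.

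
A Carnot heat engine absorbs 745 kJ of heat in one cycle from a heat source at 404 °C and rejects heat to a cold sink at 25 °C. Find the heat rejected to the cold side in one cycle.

Q_C ≈ 328.0 kJ

T_H = 404 °C → 404 + 273.15 = 677.15 K.
T_C = 25 °C → 25 + 273.15 = 298.15 K.
Since the cycle is reversible, η = 1 − T_C/T_H = 1 − 298.15/677.15 = 0.5597.
For a reversible cycle Q_C/Q_H = T_C/T_H, so Q_C = 745 × 298.15/677.15 = 328.0 kJ.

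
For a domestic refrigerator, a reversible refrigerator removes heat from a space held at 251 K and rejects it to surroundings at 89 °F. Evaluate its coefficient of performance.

T_H = 89 °F → (89 − 32) × 5/9 = 31.67 °C = 304.82 K.
Carnot COP: COP_R = T_C/(T_H − T_C) = 251.00/(304.82 − 251.00) = 4.66.

COP_R ≈ 4.66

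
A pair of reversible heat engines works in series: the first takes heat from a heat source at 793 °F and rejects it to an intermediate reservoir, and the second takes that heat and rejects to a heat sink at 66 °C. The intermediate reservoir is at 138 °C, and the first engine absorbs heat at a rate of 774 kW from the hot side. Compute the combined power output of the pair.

T_H = 793 °F → (793 − 32) × 5/9 = 422.78 °C = 695.93 K.
T_C = 66 °C → 66 + 273.15 = 339.15 K.
Two reversible stages in series are equivalent to a single Carnot engine between T_H and T_C, so η_total = 1 − T_C/T_H = 1 − 339.15/695.93 = 0.5127.
W_total = η_total · Q_H = 0.5127 × 774 = 396.8 kW.

Ẇ_total ≈ 396.8 kW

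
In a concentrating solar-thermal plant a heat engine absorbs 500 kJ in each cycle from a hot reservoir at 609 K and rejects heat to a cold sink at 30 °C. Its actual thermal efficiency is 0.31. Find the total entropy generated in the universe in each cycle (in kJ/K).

ΔS_univ ≈ 0.317 kJ/K

T_C = 30 °C → 30 + 273.15 = 303.15 K.
W = η·Q_H = 0.31 × 500 = 155.0 kJ, so Q_C = Q_H − W = 345.0 kJ.
Reservoir entropy changes: ΔS_H = −Q_H/T_H = −500/609.00 = -0.8210 kJ/K and ΔS_C = +Q_C/T_C = 345.0/303.15 = 1.138 kJ/K.
ΔS_univ = −Q_H/T_H + Q_C/T_C = 0.317 kJ/K (> 0, since η = 0.31 < η_Carnot = 0.502).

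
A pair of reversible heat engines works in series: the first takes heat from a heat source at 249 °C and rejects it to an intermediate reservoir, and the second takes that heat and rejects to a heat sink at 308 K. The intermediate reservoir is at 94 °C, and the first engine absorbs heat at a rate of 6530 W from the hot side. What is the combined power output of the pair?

T_H = 249 °C → 249 + 273.15 = 522.15 K.
Two reversible stages in series are equivalent to a single Carnot engine between T_H and T_C, so η_total = 1 − T_C/T_H = 1 − 308.00/522.15 = 0.4101.
W_total = η_total · Q_H = 0.4101 × 6530 = 2680 W.

Ẇ_total ≈ 2680 W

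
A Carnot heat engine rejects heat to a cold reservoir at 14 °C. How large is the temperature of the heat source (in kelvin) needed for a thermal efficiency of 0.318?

T_H ≈ 421 K

T_C = 14 °C → 14 + 273.15 = 287.15 K.
From η = 1 − T_C/T_H, solving for T_H gives T_H = T_C/(1 − η) = 287.15/(1 − 0.318) = 421 K.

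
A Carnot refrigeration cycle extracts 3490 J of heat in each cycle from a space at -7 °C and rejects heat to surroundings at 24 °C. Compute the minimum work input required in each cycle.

W_in ≈ 406.5 J

T_H = 24 °C → 24 + 273.15 = 297.15 K.
T_C = -7 °C → -7 + 273.15 = 266.15 K.
Carnot COP: COP_R = T_C/(T_H − T_C) = 266.15/31.00 = 8.5855.
W = Q_C/COP_R = 3490/8.5855 = 406.5 J.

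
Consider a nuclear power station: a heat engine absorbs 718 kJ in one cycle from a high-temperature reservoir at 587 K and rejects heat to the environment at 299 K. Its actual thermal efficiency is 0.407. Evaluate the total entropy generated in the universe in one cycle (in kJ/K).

ΔS_univ ≈ 0.201 kJ/K

W = η·Q_H = 0.407 × 718 = 292.2 kJ, so Q_C = Q_H − W = 425.8 kJ.
The hot reservoir loses entropy Q_H/T_H = 718/587.00 = 1.223 kJ/K; the cold reservoir gains Q_C/T_C = 425.8/299.00 = 1.424 kJ/K.
ΔS_univ = −Q_H/T_H + Q_C/T_C = 0.201 kJ/K (> 0, since η = 0.407 < η_Carnot = 0.491).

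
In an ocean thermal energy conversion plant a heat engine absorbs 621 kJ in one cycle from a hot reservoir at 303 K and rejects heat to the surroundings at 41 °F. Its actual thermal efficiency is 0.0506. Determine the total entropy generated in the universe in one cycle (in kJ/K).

T_C = 41 °F → (41 − 32) × 5/9 = 5.00 °C = 278.15 K.
W = η·Q_H = 0.0506 × 621 = 31.42 kJ, so Q_C = Q_H − W = 589.6 kJ.
Reservoir entropy changes: ΔS_H = −Q_H/T_H = −621/303.00 = -2.050 kJ/K and ΔS_C = +Q_C/T_C = 589.6/278.15 = 2.120 kJ/K.
ΔS_univ = −Q_H/T_H + Q_C/T_C = 0.07013 kJ/K (> 0, since η = 0.0506 < η_Carnot = 0.082).

ΔS_univ ≈ 0.07013 kJ/K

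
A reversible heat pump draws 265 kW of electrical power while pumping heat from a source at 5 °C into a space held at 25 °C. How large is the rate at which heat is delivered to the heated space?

Q̇_H ≈ 3950 kW

T_H = 25 °C → 25 + 273.15 = 298.15 K.
T_C = 5 °C → 5 + 273.15 = 278.15 K.
Reversible heating COP: COP_HP = T_H/(T_H − T_C) = 298.15/20.00 = 14.9075.
Q_H = COP_HP · W = 14.9075 × 265 = 3950 kW.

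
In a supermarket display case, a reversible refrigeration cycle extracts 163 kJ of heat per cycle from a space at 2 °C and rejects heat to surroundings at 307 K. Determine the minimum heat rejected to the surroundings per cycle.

T_C = 2 °C → 2 + 273.15 = 275.15 K.
For a reversible cycle Q_H/Q_C = T_H/T_C, so Q_H = Q_C·T_H/T_C = 163 × 307.00/275.15 = 182 kJ.

Q_H ≈ 182 kJ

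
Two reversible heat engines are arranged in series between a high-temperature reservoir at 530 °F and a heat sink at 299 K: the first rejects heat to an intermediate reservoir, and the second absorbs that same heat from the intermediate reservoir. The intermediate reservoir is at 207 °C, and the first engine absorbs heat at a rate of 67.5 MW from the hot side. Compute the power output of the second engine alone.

T_H = 530 °F → (530 − 32) × 5/9 = 276.67 °C = 549.82 K.
T_m = 207 °C → 207 + 273.15 = 480.15 K.
Heat entering the second stage: Q_m = Q_H·(T_m/T_H) = 67.5 × 480.15/549.82 = 58.9 MW.
Second-stage efficiency η₂ = 1 − T_C/T_m = 1 − 299.00/480.15 = 0.3773, so W₂ = η₂·Q_m = 22.2 MW.

Ẇ₂ ≈ 22.2 MW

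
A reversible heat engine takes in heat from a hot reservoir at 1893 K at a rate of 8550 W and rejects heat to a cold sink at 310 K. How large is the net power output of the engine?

Ẇ ≈ 7150 W

Since the cycle is reversible, η = 1 − T_C/T_H = 1 − 310.00/1893.00 = 0.8362.
W = η·Q_H = 0.8362 × 8550 = 7150 W.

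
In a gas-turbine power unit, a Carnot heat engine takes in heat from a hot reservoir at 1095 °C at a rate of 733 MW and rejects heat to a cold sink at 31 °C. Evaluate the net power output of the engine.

T_H = 1095 °C → 1095 + 273.15 = 1368.15 K.
T_C = 31 °C → 31 + 273.15 = 304.15 K.
The Carnot efficiency is η = 1 − T_C/T_H = 1 − 304.15/1368.15 = 0.7777.
W = η·Q_H = 0.7777 × 733 = 570 MW.

Ẇ ≈ 570 MW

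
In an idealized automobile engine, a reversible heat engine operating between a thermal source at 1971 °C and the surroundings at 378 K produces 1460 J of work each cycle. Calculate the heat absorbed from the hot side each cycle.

Q_H ≈ 1760 J

T_H = 1971 °C → 1971 + 273.15 = 2244.15 K.
η_rev = 1 − T_C/T_H = 1 − 378.00/2244.15 = 0.8316.
Q_H = W/η = 1460/0.8316 = 1760 J.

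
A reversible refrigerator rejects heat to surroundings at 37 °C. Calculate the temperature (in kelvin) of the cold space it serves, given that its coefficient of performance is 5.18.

T_C ≈ 260.0 K

T_H = 37 °C → 37 + 273.15 = 310.15 K.
COP_R = T_C/(T_H − T_C) ⇒ T_C = T_H·COP_R/(1 + COP_R) = 310.15 × 5.18/(1 + 5.18) = 260.0 K.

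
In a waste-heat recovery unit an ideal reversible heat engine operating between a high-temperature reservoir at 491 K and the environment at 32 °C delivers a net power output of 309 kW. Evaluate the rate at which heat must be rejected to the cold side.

T_C = 32 °C → 32 + 273.15 = 305.15 K.
Since the cycle is reversible, η = 1 − T_C/T_H = 1 − 305.15/491.00 = 0.3785.
Since Q_C/Q_H = T_C/T_H and Q_H = W/η, Q_C = W·T_C/(T_H − T_C) = 309 × 305.15/185.85 = 507 kW.

Q̇_C ≈ 507 kW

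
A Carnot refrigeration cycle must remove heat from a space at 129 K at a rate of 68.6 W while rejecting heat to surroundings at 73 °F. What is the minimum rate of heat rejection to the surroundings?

Q̇_H ≈ 157 W

T_H = 73 °F → (73 − 32) × 5/9 = 22.78 °C = 295.93 K.
For a reversible cycle Q_H/Q_C = T_H/T_C, so Q_H = Q_C·T_H/T_C = 68.6 × 295.93/129.00 = 157 W.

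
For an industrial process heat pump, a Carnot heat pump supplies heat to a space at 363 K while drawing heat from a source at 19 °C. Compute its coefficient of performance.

COP_HP ≈ 5.124

T_C = 19 °C → 19 + 273.15 = 292.15 K.
The Carnot heat-pump COP is COP_HP = T_H/(T_H − T_C) = 363.00/(363.00 − 292.15) = 5.124.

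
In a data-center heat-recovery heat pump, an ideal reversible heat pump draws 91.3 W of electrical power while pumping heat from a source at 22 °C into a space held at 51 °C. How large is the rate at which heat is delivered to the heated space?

Q̇_H ≈ 1021 W

T_H = 51 °C → 51 + 273.15 = 324.15 K.
T_C = 22 °C → 22 + 273.15 = 295.15 K.
COP_HP = T_H/(T_H − T_C) = 324.15/29.00 = 11.1776.
Q_H = COP_HP · W = 11.1776 × 91.3 = 1021 W.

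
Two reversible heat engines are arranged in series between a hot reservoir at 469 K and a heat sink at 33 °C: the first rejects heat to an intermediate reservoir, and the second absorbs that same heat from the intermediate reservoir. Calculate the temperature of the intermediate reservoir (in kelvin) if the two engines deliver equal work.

T_C = 33 °C → 33 + 273.15 = 306.15 K.
For reversible stages Q_m = Q_H·(T_m/T_H). Setting W₁ = Q_H(1 − T_m/T_H) equal to W₂ = Q_m(1 − T_C/T_m) = Q_H·(T_m − T_C)/T_H gives T_H − T_m = T_m − T_C, so T_m = (T_H + T_C)/2 = (469.00 + 306.15)/2 = 388 K.

T_m ≈ 388 K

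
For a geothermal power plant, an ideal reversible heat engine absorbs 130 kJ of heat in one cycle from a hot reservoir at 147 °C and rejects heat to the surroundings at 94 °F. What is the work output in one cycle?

T_H = 147 °C → 147 + 273.15 = 420.15 K.
T_C = 94 °F → (94 − 32) × 5/9 = 34.44 °C = 307.59 K.
Carnot efficiency: η = 1 − T_C/T_H = 1 − 307.59/420.15 = 0.2679.
W = η·Q_H = 0.2679 × 130 = 34.83 kJ.

W ≈ 34.83 kJ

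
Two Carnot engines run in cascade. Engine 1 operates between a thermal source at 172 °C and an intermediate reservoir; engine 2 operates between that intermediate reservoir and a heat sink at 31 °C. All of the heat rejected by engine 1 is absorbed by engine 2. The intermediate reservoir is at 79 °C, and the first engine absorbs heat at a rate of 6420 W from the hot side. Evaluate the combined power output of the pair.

Ẇ_total ≈ 2030 W

T_H = 172 °C → 172 + 273.15 = 445.15 K.
T_C = 31 °C → 31 + 273.15 = 304.15 K.
Two reversible stages in series are equivalent to a single Carnot engine between T_H and T_C, so η_total = 1 − T_C/T_H = 1 − 304.15/445.15 = 0.3167.
W_total = η_total · Q_H = 0.3167 × 6420 = 2030 W.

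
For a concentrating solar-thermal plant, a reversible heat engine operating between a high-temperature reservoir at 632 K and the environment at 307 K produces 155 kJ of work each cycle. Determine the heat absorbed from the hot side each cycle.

Q_H ≈ 301.4 kJ

Carnot efficiency: η = 1 − T_C/T_H = 1 − 307.00/632.00 = 0.5142.
Q_H = W/η = 155/0.5142 = 301.4 kJ.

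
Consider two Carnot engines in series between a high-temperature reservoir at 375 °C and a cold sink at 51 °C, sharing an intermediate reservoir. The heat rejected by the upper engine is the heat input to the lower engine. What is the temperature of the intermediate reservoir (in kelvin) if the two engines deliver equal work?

T_H = 375 °C → 375 + 273.15 = 648.15 K.
T_C = 51 °C → 51 + 273.15 = 324.15 K.
For reversible stages Q_m = Q_H·(T_m/T_H). Setting W₁ = Q_H(1 − T_m/T_H) equal to W₂ = Q_m(1 − T_C/T_m) = Q_H·(T_m − T_C)/T_H gives T_H − T_m = T_m − T_C, so T_m = (T_H + T_C)/2 = (648.15 + 324.15)/2 = 486.1 K.

T_m ≈ 486.1 K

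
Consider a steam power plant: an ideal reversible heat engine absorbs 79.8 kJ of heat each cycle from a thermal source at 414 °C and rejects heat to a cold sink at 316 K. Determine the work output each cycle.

W ≈ 43.1 kJ

T_H = 414 °C → 414 + 273.15 = 687.15 K.
Carnot efficiency: η = 1 − T_C/T_H = 1 − 316.00/687.15 = 0.5401.
W = η·Q_H = 0.5401 × 79.8 = 43.1 kJ.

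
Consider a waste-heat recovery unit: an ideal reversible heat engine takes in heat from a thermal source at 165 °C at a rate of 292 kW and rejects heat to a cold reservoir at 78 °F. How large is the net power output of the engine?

Ẇ ≈ 92.93 kW

T_H = 165 °C → 165 + 273.15 = 438.15 K.
T_C = 78 °F → (78 − 32) × 5/9 = 25.56 °C = 298.71 K.
Carnot efficiency: η = 1 − T_C/T_H = 1 − 298.71/438.15 = 0.3183.
W = η·Q_H = 0.3183 × 292 = 92.93 kW.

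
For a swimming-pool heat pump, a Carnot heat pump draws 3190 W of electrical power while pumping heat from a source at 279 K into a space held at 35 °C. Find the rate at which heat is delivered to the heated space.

Q̇_H ≈ 33700 W

T_H = 35 °C → 35 + 273.15 = 308.15 K.
COP_HP = T_H/(T_H − T_C) = 308.15/29.15 = 10.5712.
Q_H = COP_HP · W = 10.5712 × 3190 = 33700 W.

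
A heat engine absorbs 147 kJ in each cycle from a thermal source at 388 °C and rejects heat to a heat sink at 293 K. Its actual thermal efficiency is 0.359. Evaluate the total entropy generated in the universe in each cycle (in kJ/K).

ΔS_univ ≈ 0.0993 kJ/K

T_H = 388 °C → 388 + 273.15 = 661.15 K.
W = η·Q_H = 0.359 × 147 = 52.77 kJ, so Q_C = Q_H − W = 94.23 kJ.
Reservoir entropy changes: ΔS_H = −Q_H/T_H = −147/661.15 = -0.2223 kJ/K and ΔS_C = +Q_C/T_C = 94.23/293.00 = 0.3216 kJ/K.
ΔS_univ = −Q_H/T_H + Q_C/T_C = 0.0993 kJ/K (> 0, since η = 0.359 < η_Carnot = 0.557).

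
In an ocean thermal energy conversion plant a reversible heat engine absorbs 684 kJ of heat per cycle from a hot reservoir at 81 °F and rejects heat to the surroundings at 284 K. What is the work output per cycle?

W ≈ 37.3 kJ

T_H = 81 °F → (81 − 32) × 5/9 = 27.22 °C = 300.37 K.
Carnot efficiency: η = 1 − T_C/T_H = 1 − 284.00/300.37 = 0.0545.
W = η·Q_H = 0.0545 × 684 = 37.3 kJ.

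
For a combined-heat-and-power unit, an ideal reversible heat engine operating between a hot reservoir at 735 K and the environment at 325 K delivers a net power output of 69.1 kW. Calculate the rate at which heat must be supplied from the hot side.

The Carnot efficiency is η = 1 − T_C/T_H = 1 − 325.00/735.00 = 0.5578.
Q_H = W/η = 69.1/0.5578 = 123.9 kW.

Q̇_H ≈ 123.9 kW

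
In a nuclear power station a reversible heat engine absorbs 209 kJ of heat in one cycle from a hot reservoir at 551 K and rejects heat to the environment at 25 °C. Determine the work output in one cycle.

W ≈ 95.91 kJ

T_C = 25 °C → 25 + 273.15 = 298.15 K.
η_rev = 1 − T_C/T_H = 1 − 298.15/551.00 = 0.4589.
W = η·Q_H = 0.4589 × 209 = 95.91 kJ.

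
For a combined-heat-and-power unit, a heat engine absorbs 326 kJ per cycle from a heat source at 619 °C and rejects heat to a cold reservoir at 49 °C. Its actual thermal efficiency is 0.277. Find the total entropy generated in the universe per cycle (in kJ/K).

T_H = 619 °C → 619 + 273.15 = 892.15 K.
T_C = 49 °C → 49 + 273.15 = 322.15 K.
W = η·Q_H = 0.277 × 326 = 90.30 kJ, so Q_C = Q_H − W = 235.7 kJ.
Entropy balance on the reservoirs: −Q_H/T_H = -0.3654 kJ/K, +Q_C/T_C = 0.7316 kJ/K.
ΔS_univ = −Q_H/T_H + Q_C/T_C = 0.366 kJ/K (> 0, since η = 0.277 < η_Carnot = 0.639).

ΔS_univ ≈ 0.366 kJ/K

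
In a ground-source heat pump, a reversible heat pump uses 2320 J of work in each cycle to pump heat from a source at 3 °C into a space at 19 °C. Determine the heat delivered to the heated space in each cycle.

Q_H ≈ 42360 J

T_H = 19 °C → 19 + 273.15 = 292.15 K.
T_C = 3 °C → 3 + 273.15 = 276.15 K.
The Carnot heat-pump COP is COP_HP = T_H/(T_H − T_C) = 292.15/16.00 = 18.2594.
Q_H = COP_HP · W = 18.2594 × 2320 = 42360 J.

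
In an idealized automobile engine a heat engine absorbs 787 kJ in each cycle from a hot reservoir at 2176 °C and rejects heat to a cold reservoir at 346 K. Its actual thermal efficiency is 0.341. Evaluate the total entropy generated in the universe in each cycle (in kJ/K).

ΔS_univ ≈ 1.18 kJ/K

T_H = 2176 °C → 2176 + 273.15 = 2449.15 K.
W = η·Q_H = 0.341 × 787 = 268.4 kJ, so Q_C = Q_H − W = 518.6 kJ.
Entropy balance on the reservoirs: −Q_H/T_H = -0.3213 kJ/K, +Q_C/T_C = 1.499 kJ/K.
ΔS_univ = −Q_H/T_H + Q_C/T_C = 1.18 kJ/K (> 0, since η = 0.341 < η_Carnot = 0.859).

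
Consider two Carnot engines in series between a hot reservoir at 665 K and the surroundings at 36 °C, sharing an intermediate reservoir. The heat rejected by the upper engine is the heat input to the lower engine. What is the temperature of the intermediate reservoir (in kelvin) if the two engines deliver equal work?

T_m ≈ 487 K

T_C = 36 °C → 36 + 273.15 = 309.15 K.
For reversible stages Q_m = Q_H·(T_m/T_H). Setting W₁ = Q_H(1 − T_m/T_H) equal to W₂ = Q_m(1 − T_C/T_m) = Q_H·(T_m − T_C)/T_H gives T_H − T_m = T_m − T_C, so T_m = (T_H + T_C)/2 = (665.00 + 309.15)/2 = 487 K.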